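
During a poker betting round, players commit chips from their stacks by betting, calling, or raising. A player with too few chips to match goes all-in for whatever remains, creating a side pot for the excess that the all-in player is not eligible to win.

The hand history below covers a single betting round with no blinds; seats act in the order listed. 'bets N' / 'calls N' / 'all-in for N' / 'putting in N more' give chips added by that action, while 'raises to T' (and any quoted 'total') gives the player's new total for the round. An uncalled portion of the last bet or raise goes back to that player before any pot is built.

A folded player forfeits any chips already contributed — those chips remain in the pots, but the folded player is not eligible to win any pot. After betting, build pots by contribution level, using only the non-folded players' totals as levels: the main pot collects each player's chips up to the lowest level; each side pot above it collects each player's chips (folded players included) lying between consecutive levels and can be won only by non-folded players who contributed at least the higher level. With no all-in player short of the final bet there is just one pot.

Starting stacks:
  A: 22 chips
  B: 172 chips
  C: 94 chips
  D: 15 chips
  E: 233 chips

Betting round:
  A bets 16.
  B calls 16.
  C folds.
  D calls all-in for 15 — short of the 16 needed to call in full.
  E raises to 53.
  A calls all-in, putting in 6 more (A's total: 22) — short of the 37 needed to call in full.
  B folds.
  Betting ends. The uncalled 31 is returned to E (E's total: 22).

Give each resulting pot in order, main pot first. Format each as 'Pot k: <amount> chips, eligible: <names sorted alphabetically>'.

Pot 1: 60 chips, eligible: A, D, E
Pot 2: 15 chips, eligible: A, E

Derivation:
Contributions (after 31 returned to E): A=22, B=16, D=15, E=22
Folded: B, C
Pot levels (distinct totals of non-folded players): 15, 22
Layer 1-15: 15 each from A, B, D, E = 15*4 = 60 chips; eligible A, D, E
Layer 16-22: A 7 + B 1 + E 7 = 15 chips; eligible A, E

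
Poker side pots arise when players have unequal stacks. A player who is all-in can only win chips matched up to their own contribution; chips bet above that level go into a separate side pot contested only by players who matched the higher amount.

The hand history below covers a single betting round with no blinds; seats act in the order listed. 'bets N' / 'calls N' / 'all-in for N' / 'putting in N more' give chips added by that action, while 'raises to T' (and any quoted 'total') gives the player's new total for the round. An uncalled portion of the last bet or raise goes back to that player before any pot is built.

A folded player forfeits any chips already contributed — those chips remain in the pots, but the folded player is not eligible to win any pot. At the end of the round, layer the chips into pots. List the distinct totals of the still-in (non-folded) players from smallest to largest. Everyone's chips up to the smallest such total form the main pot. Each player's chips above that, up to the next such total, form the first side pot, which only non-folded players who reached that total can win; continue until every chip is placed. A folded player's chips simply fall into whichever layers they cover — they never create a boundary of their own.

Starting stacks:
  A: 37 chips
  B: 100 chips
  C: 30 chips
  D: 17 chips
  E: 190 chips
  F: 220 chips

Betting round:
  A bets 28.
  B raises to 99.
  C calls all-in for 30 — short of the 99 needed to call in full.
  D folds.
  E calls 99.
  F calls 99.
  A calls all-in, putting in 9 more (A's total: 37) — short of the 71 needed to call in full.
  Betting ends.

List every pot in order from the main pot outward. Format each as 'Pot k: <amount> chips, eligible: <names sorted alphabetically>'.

Contributions: A=37, B=99, C=30, E=99, F=99
Folded: D
Pot levels (distinct totals of non-folded players): 30, 37, 99
Layer 1-30: 30 each from A, B, C, E, F = 30*5 = 150 chips; eligible A, B, C, E, F
Layer 31-37: 7 each from A, B, E, F = 7*4 = 28 chips; eligible A, B, E, F
Layer 38-99: 62 each from B, E, F = 62*3 = 186 chips; eligible B, E, F

Pot 1: 150 chips, eligible: A, B, C, E, F
Pot 2: 28 chips, eligible: A, B, E, F
Pot 3: 186 chips, eligible: B, E, F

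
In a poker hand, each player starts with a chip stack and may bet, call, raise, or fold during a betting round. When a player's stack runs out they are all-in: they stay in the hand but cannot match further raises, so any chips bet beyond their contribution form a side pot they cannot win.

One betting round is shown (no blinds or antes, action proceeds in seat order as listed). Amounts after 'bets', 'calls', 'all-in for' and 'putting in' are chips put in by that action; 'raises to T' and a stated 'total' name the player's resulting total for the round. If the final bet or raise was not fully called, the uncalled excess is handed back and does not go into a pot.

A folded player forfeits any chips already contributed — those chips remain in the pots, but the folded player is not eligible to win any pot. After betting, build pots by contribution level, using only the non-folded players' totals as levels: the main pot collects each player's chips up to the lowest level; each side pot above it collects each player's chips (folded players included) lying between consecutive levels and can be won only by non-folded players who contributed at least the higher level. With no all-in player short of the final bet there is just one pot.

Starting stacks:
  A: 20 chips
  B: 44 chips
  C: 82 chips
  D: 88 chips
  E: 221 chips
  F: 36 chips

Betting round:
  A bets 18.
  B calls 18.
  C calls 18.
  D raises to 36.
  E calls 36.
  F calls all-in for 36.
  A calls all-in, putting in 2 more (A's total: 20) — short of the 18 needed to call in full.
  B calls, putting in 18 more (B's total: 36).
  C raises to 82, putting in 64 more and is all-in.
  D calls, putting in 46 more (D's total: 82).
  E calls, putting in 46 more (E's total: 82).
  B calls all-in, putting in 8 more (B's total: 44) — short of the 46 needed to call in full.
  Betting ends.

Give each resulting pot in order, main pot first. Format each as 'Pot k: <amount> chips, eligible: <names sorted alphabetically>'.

Pot 1: 120 chips, eligible: A, B, C, D, E, F
Pot 2: 80 chips, eligible: B, C, D, E, F
Pot 3: 32 chips, eligible: B, C, D, E
Pot 4: 114 chips, eligible: C, D, E

Derivation:
Contributions: A=20, B=44, C=82, D=82, E=82, F=36
Pot levels (distinct totals of non-folded players): 20, 36, 44, 82
Layer 1-20: 20 each from A, B, C, D, E, F = 20*6 = 120 chips; eligible A, B, C, D, E, F
Layer 21-36: 16 each from B, C, D, E, F = 16*5 = 80 chips; eligible B, C, D, E, F
Layer 37-44: 8 each from B, C, D, E = 8*4 = 32 chips; eligible B, C, D, E
Layer 45-82: 38 each from C, D, E = 38*3 = 114 chips; eligible C, D, E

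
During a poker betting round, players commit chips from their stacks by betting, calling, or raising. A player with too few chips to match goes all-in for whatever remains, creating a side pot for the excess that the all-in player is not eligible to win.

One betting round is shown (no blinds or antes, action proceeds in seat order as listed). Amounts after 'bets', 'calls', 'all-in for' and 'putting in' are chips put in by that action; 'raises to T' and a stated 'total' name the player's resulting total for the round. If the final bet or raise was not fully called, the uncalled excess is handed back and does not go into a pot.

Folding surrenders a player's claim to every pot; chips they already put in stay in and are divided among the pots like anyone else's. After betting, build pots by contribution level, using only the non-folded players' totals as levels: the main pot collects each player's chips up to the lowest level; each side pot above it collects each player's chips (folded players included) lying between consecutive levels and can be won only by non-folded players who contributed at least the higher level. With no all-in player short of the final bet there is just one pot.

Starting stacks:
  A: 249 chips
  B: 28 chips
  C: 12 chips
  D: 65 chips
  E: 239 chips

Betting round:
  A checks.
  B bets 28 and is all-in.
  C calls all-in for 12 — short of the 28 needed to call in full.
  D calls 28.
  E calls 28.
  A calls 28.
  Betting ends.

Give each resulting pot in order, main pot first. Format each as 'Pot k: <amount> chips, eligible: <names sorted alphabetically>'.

Pot 1: 60 chips, eligible: A, B, C, D, E
Pot 2: 64 chips, eligible: A, B, D, E

Derivation:
Contributions: A=28, B=28, C=12, D=28, E=28
Pot levels (distinct totals of non-folded players): 12, 28
Layer 1-12: 12 each from A, B, C, D, E = 12*5 = 60 chips; eligible A, B, C, D, E
Layer 13-28: 16 each from A, B, D, E = 16*4 = 64 chips; eligible A, B, D, E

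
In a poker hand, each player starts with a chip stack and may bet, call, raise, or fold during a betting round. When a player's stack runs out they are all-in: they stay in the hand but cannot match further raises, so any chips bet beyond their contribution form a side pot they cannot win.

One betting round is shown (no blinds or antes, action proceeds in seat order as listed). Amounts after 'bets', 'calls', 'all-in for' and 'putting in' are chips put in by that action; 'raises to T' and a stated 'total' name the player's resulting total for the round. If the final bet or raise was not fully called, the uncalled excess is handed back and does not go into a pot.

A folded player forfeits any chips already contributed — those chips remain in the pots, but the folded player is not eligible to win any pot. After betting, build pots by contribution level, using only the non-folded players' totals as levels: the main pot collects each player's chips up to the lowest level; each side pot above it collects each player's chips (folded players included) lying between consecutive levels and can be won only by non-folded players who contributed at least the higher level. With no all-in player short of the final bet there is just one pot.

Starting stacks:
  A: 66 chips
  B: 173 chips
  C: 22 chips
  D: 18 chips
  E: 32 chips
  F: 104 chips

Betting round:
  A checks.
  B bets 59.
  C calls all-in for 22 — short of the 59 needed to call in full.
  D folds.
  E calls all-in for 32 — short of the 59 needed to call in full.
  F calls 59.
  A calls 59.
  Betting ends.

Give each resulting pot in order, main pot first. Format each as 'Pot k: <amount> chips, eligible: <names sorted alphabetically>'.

Contributions: A=59, B=59, C=22, E=32, F=59
Folded: D
Pot levels (distinct totals of non-folded players): 22, 32, 59
Layer 1-22: 22 each from A, B, C, E, F = 22*5 = 110 chips; eligible A, B, C, E, F
Layer 23-32: 10 each from A, B, E, F = 10*4 = 40 chips; eligible A, B, E, F
Layer 33-59: 27 each from A, B, F = 27*3 = 81 chips; eligible A, B, F

Pot 1: 110 chips, eligible: A, B, C, E, F
Pot 2: 40 chips, eligible: A, B, E, F
Pot 3: 81 chips, eligible: A, B, F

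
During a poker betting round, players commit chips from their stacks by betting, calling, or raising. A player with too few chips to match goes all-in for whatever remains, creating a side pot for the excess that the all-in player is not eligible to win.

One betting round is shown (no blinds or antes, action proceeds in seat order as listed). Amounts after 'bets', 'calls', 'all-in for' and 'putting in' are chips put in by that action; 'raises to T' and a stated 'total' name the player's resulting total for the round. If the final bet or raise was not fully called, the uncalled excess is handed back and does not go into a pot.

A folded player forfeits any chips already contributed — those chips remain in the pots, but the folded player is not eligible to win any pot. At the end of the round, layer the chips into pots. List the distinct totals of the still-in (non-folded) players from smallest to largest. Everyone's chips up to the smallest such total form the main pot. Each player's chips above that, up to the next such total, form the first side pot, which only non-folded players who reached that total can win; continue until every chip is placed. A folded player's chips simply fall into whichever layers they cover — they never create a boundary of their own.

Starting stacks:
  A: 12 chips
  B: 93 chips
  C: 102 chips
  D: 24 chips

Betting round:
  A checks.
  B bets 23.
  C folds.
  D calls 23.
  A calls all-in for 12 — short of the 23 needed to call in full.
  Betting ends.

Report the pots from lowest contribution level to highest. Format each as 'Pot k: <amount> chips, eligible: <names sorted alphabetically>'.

Pot 1: 36 chips, eligible: A, B, D
Pot 2: 22 chips, eligible: B, D

Derivation:
Contributions: A=12, B=23, D=23
Folded: C
Pot levels (distinct totals of non-folded players): 12, 23
Layer 1-12: 12 each from A, B, D = 12*3 = 36 chips; eligible A, B, D
Layer 13-23: 11 each from B, D = 11*2 = 22 chips; eligible B, D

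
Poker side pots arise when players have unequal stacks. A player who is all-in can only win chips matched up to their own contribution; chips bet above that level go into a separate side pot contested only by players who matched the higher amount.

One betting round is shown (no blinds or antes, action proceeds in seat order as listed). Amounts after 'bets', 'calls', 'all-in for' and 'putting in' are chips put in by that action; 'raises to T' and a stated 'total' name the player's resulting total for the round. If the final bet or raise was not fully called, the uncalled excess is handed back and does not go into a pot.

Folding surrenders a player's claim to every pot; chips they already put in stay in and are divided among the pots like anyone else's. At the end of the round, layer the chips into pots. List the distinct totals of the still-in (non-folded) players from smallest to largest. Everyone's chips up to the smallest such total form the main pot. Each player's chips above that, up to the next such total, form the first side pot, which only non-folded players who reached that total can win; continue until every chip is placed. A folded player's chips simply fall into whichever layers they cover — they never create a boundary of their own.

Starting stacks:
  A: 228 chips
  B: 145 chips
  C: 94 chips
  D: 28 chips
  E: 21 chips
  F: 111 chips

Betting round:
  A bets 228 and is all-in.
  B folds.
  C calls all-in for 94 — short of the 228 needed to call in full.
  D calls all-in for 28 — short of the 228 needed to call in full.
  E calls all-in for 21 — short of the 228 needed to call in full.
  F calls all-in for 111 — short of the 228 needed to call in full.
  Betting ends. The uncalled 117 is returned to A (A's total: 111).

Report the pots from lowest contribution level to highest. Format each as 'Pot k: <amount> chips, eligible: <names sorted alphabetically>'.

Contributions (after 117 returned to A): A=111, C=94, D=28, E=21, F=111
Folded: B
Pot levels (distinct totals of non-folded players): 21, 28, 94, 111
Layer 1-21: 21 each from A, C, D, E, F = 21*5 = 105 chips; eligible A, C, D, E, F
Layer 22-28: 7 each from A, C, D, F = 7*4 = 28 chips; eligible A, C, D, F
Layer 29-94: 66 each from A, C, F = 66*3 = 198 chips; eligible A, C, F
Layer 95-111: 17 each from A, F = 17*2 = 34 chips; eligible A, F

Pot 1: 105 chips, eligible: A, C, D, E, F
Pot 2: 28 chips, eligible: A, C, D, F
Pot 3: 198 chips, eligible: A, C, F
Pot 4: 34 chips, eligible: A, F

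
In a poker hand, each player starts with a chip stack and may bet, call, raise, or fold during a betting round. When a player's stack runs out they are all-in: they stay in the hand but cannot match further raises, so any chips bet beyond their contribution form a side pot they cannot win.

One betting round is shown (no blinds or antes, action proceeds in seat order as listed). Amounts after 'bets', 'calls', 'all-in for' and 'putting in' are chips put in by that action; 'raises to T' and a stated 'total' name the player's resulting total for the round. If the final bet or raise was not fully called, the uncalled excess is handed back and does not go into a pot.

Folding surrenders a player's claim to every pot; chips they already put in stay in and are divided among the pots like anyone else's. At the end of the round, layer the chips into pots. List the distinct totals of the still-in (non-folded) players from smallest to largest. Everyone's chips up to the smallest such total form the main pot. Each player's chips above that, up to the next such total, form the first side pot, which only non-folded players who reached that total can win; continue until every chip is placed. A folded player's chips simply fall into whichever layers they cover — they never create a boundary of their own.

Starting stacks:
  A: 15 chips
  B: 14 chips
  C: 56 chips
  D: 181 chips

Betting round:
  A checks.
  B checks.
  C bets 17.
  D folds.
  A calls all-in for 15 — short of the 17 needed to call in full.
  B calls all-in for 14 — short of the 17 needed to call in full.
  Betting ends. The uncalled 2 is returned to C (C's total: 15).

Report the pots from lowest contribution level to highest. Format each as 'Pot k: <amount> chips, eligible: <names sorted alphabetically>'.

Pot 1: 42 chips, eligible: A, B, C
Pot 2: 2 chips, eligible: A, C

Derivation:
Contributions (after 2 returned to C): A=15, B=14, C=15
Folded: D
Pot levels (distinct totals of non-folded players): 14, 15
Layer 1-14: 14 each from A, B, C = 14*3 = 42 chips; eligible A, B, C
Layer 15-15: 1 each from A, C = 1*2 = 2 chips; eligible A, C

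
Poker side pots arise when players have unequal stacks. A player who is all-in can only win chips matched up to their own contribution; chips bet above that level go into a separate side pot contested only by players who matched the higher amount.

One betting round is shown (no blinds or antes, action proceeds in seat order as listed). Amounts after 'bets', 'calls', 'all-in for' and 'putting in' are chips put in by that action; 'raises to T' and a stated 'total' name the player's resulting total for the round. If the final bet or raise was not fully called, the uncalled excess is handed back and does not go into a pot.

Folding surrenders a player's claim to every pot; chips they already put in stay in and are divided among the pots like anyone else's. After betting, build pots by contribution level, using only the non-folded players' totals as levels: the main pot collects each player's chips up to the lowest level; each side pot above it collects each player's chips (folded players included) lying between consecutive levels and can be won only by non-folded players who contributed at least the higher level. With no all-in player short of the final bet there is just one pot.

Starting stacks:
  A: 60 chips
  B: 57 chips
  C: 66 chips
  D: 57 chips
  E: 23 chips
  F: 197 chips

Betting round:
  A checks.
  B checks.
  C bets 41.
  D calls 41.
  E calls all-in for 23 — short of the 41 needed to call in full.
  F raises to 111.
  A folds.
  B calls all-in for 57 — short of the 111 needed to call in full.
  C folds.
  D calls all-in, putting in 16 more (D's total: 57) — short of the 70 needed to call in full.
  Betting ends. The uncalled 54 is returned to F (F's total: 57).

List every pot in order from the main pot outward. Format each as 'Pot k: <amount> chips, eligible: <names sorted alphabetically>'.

Pot 1: 115 chips, eligible: B, D, E, F
Pot 2: 120 chips, eligible: B, D, F

Derivation:
Contributions (after 54 returned to F): B=57, C=41, D=57, E=23, F=57
Folded: A, C
Pot levels (distinct totals of non-folded players): 23, 57
Layer 1-23: 23 each from B, C, D, E, F = 23*5 = 115 chips; eligible B, D, E, F
Layer 24-57: B 34 + C 18 + D 34 + F 34 = 120 chips; eligible B, D, F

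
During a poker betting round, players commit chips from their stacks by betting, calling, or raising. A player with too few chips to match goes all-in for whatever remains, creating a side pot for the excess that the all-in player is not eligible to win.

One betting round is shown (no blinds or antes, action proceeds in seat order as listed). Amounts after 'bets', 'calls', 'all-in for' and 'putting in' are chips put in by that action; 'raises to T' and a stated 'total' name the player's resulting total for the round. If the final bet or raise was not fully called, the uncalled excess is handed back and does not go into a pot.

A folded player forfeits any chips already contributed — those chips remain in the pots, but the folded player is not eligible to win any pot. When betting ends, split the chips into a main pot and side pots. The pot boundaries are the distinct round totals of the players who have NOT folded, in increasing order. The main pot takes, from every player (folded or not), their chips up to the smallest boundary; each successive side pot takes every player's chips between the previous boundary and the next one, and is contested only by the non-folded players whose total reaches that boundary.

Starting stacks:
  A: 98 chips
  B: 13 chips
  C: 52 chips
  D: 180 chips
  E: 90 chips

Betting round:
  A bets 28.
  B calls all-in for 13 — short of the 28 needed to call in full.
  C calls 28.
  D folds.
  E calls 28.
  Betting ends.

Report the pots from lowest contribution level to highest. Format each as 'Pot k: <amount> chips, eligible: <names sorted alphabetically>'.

Contributions: A=28, B=13, C=28, E=28
Folded: D
Pot levels (distinct totals of non-folded players): 13, 28
Layer 1-13: 13 each from A, B, C, E = 13*4 = 52 chips; eligible A, B, C, E
Layer 14-28: 15 each from A, C, E = 15*3 = 45 chips; eligible A, C, E

Pot 1: 52 chips, eligible: A, B, C, E
Pot 2: 45 chips, eligible: A, C, E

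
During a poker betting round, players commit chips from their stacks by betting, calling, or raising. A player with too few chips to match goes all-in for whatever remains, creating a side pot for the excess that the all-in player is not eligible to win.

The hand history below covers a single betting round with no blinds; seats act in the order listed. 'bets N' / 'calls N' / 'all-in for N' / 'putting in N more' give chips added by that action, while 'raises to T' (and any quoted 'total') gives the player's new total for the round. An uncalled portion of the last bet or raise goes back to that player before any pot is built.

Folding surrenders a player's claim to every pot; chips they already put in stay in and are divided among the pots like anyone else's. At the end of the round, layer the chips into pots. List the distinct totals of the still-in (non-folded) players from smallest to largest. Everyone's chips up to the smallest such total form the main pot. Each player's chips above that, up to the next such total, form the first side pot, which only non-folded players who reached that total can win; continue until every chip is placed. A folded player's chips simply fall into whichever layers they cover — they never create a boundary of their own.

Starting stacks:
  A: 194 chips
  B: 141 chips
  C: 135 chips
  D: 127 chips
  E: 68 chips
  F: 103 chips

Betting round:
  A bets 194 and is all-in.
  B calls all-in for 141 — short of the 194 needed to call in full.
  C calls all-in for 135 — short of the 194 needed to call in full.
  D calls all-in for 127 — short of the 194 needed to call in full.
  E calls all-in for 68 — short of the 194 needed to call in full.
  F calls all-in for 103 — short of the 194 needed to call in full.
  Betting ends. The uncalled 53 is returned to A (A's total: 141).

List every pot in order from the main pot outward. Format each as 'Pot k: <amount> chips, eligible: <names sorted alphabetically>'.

Contributions (after 53 returned to A): A=141, B=141, C=135, D=127, E=68, F=103
Pot levels (distinct totals of non-folded players): 68, 103, 127, 135, 141
Layer 1-68: 68 each from A, B, C, D, E, F = 68*6 = 408 chips; eligible A, B, C, D, E, F
Layer 69-103: 35 each from A, B, C, D, F = 35*5 = 175 chips; eligible A, B, C, D, F
Layer 104-127: 24 each from A, B, C, D = 24*4 = 96 chips; eligible A, B, C, D
Layer 128-135: 8 each from A, B, C = 8*3 = 24 chips; eligible A, B, C
Layer 136-141: 6 each from A, B = 6*2 = 12 chips; eligible A, B

Pot 1: 408 chips, eligible: A, B, C, D, E, F
Pot 2: 175 chips, eligible: A, B, C, D, F
Pot 3: 96 chips, eligible: A, B, C, D
Pot 4: 24 chips, eligible: A, B, C
Pot 5: 12 chips, eligible: A, B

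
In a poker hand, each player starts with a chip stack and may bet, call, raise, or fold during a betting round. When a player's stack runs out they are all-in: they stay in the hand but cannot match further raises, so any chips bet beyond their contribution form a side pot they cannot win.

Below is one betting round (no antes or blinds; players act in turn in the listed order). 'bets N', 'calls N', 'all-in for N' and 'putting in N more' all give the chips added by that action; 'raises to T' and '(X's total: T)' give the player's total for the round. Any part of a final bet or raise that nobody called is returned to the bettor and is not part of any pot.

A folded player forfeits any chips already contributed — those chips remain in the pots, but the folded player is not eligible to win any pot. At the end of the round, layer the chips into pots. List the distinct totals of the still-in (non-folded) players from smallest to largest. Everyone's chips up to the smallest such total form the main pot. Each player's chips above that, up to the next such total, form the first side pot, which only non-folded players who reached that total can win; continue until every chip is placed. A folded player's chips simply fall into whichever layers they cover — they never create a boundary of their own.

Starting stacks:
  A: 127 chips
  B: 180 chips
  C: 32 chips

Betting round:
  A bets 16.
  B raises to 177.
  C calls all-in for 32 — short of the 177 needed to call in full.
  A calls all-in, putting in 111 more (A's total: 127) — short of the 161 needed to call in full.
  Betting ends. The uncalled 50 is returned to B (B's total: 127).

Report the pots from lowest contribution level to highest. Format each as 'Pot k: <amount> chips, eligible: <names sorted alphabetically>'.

Contributions (after 50 returned to B): A=127, B=127, C=32
Pot levels (distinct totals of non-folded players): 32, 127
Layer 1-32: 32 each from A, B, C = 32*3 = 96 chips; eligible A, B, C
Layer 33-127: 95 each from A, B = 95*2 = 190 chips; eligible A, B

Pot 1: 96 chips, eligible: A, B, C
Pot 2: 190 chips, eligible: A, B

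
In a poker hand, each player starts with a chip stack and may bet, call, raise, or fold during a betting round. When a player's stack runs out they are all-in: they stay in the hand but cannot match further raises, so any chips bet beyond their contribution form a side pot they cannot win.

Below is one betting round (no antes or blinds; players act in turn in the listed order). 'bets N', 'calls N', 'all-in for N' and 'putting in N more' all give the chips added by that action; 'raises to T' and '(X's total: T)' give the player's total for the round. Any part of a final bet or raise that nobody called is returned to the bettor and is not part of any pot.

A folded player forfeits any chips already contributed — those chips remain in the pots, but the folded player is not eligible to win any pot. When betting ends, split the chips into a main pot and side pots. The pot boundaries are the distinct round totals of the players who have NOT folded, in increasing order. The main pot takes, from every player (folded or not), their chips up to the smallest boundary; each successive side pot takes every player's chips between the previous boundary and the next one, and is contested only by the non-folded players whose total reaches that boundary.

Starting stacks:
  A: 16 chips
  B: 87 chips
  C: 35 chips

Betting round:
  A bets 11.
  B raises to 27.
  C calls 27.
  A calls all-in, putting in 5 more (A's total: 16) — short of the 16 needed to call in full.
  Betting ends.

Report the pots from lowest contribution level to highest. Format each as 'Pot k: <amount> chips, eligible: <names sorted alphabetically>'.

Contributions: A=16, B=27, C=27
Pot levels (distinct totals of non-folded players): 16, 27
Layer 1-16: 16 each from A, B, C = 16*3 = 48 chips; eligible A, B, C
Layer 17-27: 11 each from B, C = 11*2 = 22 chips; eligible B, C

Pot 1: 48 chips, eligible: A, B, C
Pot 2: 22 chips, eligible: B, C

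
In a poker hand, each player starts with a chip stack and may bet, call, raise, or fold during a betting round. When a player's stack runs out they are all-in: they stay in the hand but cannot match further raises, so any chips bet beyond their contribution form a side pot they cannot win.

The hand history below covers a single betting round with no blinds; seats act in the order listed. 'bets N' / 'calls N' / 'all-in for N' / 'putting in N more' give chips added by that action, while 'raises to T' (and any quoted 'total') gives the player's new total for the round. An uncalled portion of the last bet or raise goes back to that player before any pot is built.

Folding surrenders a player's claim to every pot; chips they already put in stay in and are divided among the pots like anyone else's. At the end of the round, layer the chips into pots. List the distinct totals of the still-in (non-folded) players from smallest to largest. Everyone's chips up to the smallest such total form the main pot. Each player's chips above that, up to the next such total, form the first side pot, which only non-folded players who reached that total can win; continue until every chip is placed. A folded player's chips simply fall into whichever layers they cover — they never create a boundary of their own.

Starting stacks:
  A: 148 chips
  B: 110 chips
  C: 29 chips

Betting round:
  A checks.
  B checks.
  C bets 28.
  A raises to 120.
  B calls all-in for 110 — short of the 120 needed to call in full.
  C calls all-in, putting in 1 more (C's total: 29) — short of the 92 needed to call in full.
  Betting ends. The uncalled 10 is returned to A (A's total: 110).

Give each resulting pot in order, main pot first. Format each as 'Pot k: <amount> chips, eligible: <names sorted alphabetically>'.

Contributions (after 10 returned to A): A=110, B=110, C=29
Pot levels (distinct totals of non-folded players): 29, 110
Layer 1-29: 29 each from A, B, C = 29*3 = 87 chips; eligible A, B, C
Layer 30-110: 81 each from A, B = 81*2 = 162 chips; eligible A, B

Pot 1: 87 chips, eligible: A, B, C
Pot 2: 162 chips, eligible: A, B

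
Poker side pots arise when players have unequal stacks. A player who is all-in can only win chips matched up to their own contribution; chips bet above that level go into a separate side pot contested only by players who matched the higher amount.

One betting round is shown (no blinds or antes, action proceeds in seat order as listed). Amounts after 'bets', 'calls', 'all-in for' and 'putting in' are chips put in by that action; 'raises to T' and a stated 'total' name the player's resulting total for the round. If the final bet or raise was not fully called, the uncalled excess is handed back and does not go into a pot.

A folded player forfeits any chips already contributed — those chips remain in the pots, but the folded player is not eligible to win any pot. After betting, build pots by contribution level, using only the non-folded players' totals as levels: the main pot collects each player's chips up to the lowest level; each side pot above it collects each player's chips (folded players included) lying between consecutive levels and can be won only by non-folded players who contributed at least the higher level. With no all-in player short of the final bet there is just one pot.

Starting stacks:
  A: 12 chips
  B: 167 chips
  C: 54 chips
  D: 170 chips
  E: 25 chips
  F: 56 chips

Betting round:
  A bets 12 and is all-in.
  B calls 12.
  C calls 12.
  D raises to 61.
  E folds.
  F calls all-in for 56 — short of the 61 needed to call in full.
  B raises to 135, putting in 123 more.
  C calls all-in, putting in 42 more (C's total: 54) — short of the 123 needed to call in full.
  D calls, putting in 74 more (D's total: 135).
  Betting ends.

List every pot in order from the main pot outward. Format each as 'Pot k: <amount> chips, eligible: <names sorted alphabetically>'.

Contributions: A=12, B=135, C=54, D=135, F=56
Folded: E
Pot levels (distinct totals of non-folded players): 12, 54, 56, 135
Layer 1-12: 12 each from A, B, C, D, F = 12*5 = 60 chips; eligible A, B, C, D, F
Layer 13-54: 42 each from B, C, D, F = 42*4 = 168 chips; eligible B, C, D, F
Layer 55-56: 2 each from B, D, F = 2*3 = 6 chips; eligible B, D, F
Layer 57-135: 79 each from B, D = 79*2 = 158 chips; eligible B, D

Pot 1: 60 chips, eligible: A, B, C, D, F
Pot 2: 168 chips, eligible: B, C, D, F
Pot 3: 6 chips, eligible: B, D, F
Pot 4: 158 chips, eligible: B, D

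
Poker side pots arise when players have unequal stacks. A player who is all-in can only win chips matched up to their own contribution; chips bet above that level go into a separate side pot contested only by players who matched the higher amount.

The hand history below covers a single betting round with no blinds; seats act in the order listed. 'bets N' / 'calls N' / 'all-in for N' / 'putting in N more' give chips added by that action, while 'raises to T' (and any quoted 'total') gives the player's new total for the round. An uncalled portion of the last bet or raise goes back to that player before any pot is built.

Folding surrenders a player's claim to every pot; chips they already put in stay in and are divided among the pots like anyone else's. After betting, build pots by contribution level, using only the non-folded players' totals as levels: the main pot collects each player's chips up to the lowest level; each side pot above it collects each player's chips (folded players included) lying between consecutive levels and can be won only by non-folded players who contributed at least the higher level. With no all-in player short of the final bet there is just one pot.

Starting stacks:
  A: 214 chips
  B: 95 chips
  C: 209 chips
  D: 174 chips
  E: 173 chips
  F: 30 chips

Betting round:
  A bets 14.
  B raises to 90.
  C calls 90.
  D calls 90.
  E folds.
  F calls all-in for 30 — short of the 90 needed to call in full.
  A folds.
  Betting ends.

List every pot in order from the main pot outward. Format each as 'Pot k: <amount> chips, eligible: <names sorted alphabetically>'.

Contributions: A=14, B=90, C=90, D=90, F=30
Folded: A, E
Pot levels (distinct totals of non-folded players): 30, 90
Layer 1-30: A 14 + B 30 + C 30 + D 30 + F 30 = 134 chips; eligible B, C, D, F
Layer 31-90: 60 each from B, C, D = 60*3 = 180 chips; eligible B, C, D

Pot 1: 134 chips, eligible: B, C, D, F
Pot 2: 180 chips, eligible: B, C, D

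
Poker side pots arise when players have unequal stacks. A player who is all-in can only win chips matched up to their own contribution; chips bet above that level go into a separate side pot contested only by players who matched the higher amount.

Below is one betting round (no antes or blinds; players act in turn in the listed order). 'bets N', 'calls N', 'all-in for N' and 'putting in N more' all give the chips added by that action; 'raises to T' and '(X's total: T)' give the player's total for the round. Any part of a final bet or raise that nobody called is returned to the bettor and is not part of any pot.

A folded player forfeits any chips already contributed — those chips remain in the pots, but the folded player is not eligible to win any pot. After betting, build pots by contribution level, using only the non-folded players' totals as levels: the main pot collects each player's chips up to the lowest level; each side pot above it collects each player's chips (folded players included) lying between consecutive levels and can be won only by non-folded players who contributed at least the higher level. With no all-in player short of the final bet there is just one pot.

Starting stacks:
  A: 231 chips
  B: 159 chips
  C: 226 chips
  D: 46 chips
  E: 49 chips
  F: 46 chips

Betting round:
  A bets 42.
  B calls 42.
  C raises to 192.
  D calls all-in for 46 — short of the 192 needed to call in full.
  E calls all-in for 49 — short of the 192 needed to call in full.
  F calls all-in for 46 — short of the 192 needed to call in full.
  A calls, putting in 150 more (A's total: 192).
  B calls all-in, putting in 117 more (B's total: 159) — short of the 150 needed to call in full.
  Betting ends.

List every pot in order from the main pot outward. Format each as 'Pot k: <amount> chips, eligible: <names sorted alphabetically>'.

Contributions: A=192, B=159, C=192, D=46, E=49, F=46
Pot levels (distinct totals of non-folded players): 46, 49, 159, 192
Layer 1-46: 46 each from A, B, C, D, E, F = 46*6 = 276 chips; eligible A, B, C, D, E, F
Layer 47-49: 3 each from A, B, C, E = 3*4 = 12 chips; eligible A, B, C, E
Layer 50-159: 110 each from A, B, C = 110*3 = 330 chips; eligible A, B, C
Layer 160-192: 33 each from A, C = 33*2 = 66 chips; eligible A, C

Pot 1: 276 chips, eligible: A, B, C, D, E, F
Pot 2: 12 chips, eligible: A, B, C, E
Pot 3: 330 chips, eligible: A, B, C
Pot 4: 66 chips, eligible: A, C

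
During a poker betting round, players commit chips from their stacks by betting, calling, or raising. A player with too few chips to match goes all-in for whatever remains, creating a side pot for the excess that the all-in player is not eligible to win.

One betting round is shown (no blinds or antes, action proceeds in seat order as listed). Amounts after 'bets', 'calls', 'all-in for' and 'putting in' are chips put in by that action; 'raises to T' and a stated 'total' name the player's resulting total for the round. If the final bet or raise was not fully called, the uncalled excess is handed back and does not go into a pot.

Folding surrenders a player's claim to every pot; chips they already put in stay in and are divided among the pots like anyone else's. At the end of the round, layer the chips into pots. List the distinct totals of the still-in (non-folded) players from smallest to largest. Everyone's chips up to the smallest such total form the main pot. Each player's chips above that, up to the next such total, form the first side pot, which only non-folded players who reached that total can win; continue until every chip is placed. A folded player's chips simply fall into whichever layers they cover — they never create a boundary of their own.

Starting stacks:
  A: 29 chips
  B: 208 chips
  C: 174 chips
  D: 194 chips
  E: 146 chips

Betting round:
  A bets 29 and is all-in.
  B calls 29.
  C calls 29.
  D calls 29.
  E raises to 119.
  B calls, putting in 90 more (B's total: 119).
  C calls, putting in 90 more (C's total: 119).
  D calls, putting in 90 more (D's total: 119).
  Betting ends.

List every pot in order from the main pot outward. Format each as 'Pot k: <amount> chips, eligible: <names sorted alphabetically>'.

Contributions: A=29, B=119, C=119, D=119, E=119
Pot levels (distinct totals of non-folded players): 29, 119
Layer 1-29: 29 each from A, B, C, D, E = 29*5 = 145 chips; eligible A, B, C, D, E
Layer 30-119: 90 each from B, C, D, E = 90*4 = 360 chips; eligible B, C, D, E

Pot 1: 145 chips, eligible: A, B, C, D, E
Pot 2: 360 chips, eligible: B, C, D, E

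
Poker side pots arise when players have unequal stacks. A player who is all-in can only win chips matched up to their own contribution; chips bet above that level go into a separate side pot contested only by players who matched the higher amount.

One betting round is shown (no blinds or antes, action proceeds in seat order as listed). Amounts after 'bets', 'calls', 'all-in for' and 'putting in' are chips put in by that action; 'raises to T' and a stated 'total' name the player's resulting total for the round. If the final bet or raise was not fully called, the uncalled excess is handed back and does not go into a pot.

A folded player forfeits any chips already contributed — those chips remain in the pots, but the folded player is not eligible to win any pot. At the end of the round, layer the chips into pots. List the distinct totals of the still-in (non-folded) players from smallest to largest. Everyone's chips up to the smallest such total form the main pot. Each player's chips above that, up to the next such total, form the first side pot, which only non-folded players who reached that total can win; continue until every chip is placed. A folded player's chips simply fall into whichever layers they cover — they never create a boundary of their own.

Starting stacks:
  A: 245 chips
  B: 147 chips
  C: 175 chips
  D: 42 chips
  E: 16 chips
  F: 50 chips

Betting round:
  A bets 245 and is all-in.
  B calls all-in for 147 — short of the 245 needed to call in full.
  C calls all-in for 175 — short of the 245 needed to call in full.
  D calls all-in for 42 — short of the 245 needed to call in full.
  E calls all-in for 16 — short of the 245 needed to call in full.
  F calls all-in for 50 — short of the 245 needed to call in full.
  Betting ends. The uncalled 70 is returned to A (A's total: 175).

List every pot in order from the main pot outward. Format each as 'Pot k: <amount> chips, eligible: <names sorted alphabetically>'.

Contributions (after 70 returned to A): A=175, B=147, C=175, D=42, E=16, F=50
Pot levels (distinct totals of non-folded players): 16, 42, 50, 147, 175
Layer 1-16: 16 each from A, B, C, D, E, F = 16*6 = 96 chips; eligible A, B, C, D, E, F
Layer 17-42: 26 each from A, B, C, D, F = 26*5 = 130 chips; eligible A, B, C, D, F
Layer 43-50: 8 each from A, B, C, F = 8*4 = 32 chips; eligible A, B, C, F
Layer 51-147: 97 each from A, B, C = 97*3 = 291 chips; eligible A, B, C
Layer 148-175: 28 each from A, C = 28*2 = 56 chips; eligible A, C

Pot 1: 96 chips, eligible: A, B, C, D, E, F
Pot 2: 130 chips, eligible: A, B, C, D, F
Pot 3: 32 chips, eligible: A, B, C, F
Pot 4: 291 chips, eligible: A, B, C
Pot 5: 56 chips, eligible: A, C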